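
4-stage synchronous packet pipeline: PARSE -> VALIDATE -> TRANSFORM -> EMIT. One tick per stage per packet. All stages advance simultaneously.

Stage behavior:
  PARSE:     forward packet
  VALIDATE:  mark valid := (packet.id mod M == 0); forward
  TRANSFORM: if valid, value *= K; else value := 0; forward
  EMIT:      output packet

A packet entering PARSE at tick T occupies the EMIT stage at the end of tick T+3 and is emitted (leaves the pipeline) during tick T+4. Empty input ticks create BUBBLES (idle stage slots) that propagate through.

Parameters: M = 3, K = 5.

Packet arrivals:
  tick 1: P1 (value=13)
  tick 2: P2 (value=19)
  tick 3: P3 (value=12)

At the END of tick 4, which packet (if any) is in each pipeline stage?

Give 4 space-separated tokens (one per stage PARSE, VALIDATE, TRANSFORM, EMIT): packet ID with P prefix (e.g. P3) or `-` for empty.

Tick 1: [PARSE:P1(v=13,ok=F), VALIDATE:-, TRANSFORM:-, EMIT:-] out:-; in:P1
Tick 2: [PARSE:P2(v=19,ok=F), VALIDATE:P1(v=13,ok=F), TRANSFORM:-, EMIT:-] out:-; in:P2
Tick 3: [PARSE:P3(v=12,ok=F), VALIDATE:P2(v=19,ok=F), TRANSFORM:P1(v=0,ok=F), EMIT:-] out:-; in:P3
Tick 4: [PARSE:-, VALIDATE:P3(v=12,ok=T), TRANSFORM:P2(v=0,ok=F), EMIT:P1(v=0,ok=F)] out:-; in:-
At end of tick 4: ['-', 'P3', 'P2', 'P1']

Answer: - P3 P2 P1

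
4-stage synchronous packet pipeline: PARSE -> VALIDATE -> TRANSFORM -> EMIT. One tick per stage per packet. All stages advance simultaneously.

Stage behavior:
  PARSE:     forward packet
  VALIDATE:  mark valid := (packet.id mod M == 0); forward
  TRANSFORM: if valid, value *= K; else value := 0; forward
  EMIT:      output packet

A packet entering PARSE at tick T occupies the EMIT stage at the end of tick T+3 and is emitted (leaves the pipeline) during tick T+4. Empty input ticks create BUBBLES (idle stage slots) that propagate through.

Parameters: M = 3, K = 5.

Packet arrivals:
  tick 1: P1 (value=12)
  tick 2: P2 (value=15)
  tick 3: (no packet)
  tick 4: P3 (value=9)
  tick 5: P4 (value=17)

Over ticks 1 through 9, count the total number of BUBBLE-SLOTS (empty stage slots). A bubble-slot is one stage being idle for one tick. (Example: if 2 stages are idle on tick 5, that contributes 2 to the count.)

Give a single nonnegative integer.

Tick 1: [PARSE:P1(v=12,ok=F), VALIDATE:-, TRANSFORM:-, EMIT:-] out:-; bubbles=3
Tick 2: [PARSE:P2(v=15,ok=F), VALIDATE:P1(v=12,ok=F), TRANSFORM:-, EMIT:-] out:-; bubbles=2
Tick 3: [PARSE:-, VALIDATE:P2(v=15,ok=F), TRANSFORM:P1(v=0,ok=F), EMIT:-] out:-; bubbles=2
Tick 4: [PARSE:P3(v=9,ok=F), VALIDATE:-, TRANSFORM:P2(v=0,ok=F), EMIT:P1(v=0,ok=F)] out:-; bubbles=1
Tick 5: [PARSE:P4(v=17,ok=F), VALIDATE:P3(v=9,ok=T), TRANSFORM:-, EMIT:P2(v=0,ok=F)] out:P1(v=0); bubbles=1
Tick 6: [PARSE:-, VALIDATE:P4(v=17,ok=F), TRANSFORM:P3(v=45,ok=T), EMIT:-] out:P2(v=0); bubbles=2
Tick 7: [PARSE:-, VALIDATE:-, TRANSFORM:P4(v=0,ok=F), EMIT:P3(v=45,ok=T)] out:-; bubbles=2
Tick 8: [PARSE:-, VALIDATE:-, TRANSFORM:-, EMIT:P4(v=0,ok=F)] out:P3(v=45); bubbles=3
Tick 9: [PARSE:-, VALIDATE:-, TRANSFORM:-, EMIT:-] out:P4(v=0); bubbles=4
Total bubble-slots: 20

Answer: 20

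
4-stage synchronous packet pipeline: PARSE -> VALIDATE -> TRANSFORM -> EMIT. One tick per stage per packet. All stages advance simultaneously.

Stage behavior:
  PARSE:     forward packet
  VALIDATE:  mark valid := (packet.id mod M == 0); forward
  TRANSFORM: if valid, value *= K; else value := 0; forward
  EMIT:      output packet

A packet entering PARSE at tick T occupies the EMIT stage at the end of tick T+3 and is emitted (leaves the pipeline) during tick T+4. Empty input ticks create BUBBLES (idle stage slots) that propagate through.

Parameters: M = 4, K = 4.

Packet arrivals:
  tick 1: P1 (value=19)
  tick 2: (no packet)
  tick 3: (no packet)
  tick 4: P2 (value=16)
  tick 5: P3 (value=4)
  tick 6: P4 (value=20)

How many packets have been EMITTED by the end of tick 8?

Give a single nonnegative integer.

Answer: 2

Derivation:
Tick 1: [PARSE:P1(v=19,ok=F), VALIDATE:-, TRANSFORM:-, EMIT:-] out:-; in:P1
Tick 2: [PARSE:-, VALIDATE:P1(v=19,ok=F), TRANSFORM:-, EMIT:-] out:-; in:-
Tick 3: [PARSE:-, VALIDATE:-, TRANSFORM:P1(v=0,ok=F), EMIT:-] out:-; in:-
Tick 4: [PARSE:P2(v=16,ok=F), VALIDATE:-, TRANSFORM:-, EMIT:P1(v=0,ok=F)] out:-; in:P2
Tick 5: [PARSE:P3(v=4,ok=F), VALIDATE:P2(v=16,ok=F), TRANSFORM:-, EMIT:-] out:P1(v=0); in:P3
Tick 6: [PARSE:P4(v=20,ok=F), VALIDATE:P3(v=4,ok=F), TRANSFORM:P2(v=0,ok=F), EMIT:-] out:-; in:P4
Tick 7: [PARSE:-, VALIDATE:P4(v=20,ok=T), TRANSFORM:P3(v=0,ok=F), EMIT:P2(v=0,ok=F)] out:-; in:-
Tick 8: [PARSE:-, VALIDATE:-, TRANSFORM:P4(v=80,ok=T), EMIT:P3(v=0,ok=F)] out:P2(v=0); in:-
Emitted by tick 8: ['P1', 'P2']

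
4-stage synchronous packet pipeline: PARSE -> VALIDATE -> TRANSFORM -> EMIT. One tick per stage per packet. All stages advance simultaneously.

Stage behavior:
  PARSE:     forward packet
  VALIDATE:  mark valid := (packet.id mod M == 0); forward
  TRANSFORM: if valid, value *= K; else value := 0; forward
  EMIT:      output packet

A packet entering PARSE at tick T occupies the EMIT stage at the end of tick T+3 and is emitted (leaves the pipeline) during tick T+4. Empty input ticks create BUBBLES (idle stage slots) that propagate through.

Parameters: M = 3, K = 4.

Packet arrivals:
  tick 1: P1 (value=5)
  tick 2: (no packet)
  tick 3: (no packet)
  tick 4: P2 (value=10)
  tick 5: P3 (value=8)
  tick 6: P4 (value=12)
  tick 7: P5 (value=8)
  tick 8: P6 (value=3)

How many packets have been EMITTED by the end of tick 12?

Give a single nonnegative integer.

Answer: 6

Derivation:
Tick 1: [PARSE:P1(v=5,ok=F), VALIDATE:-, TRANSFORM:-, EMIT:-] out:-; in:P1
Tick 2: [PARSE:-, VALIDATE:P1(v=5,ok=F), TRANSFORM:-, EMIT:-] out:-; in:-
Tick 3: [PARSE:-, VALIDATE:-, TRANSFORM:P1(v=0,ok=F), EMIT:-] out:-; in:-
Tick 4: [PARSE:P2(v=10,ok=F), VALIDATE:-, TRANSFORM:-, EMIT:P1(v=0,ok=F)] out:-; in:P2
Tick 5: [PARSE:P3(v=8,ok=F), VALIDATE:P2(v=10,ok=F), TRANSFORM:-, EMIT:-] out:P1(v=0); in:P3
Tick 6: [PARSE:P4(v=12,ok=F), VALIDATE:P3(v=8,ok=T), TRANSFORM:P2(v=0,ok=F), EMIT:-] out:-; in:P4
Tick 7: [PARSE:P5(v=8,ok=F), VALIDATE:P4(v=12,ok=F), TRANSFORM:P3(v=32,ok=T), EMIT:P2(v=0,ok=F)] out:-; in:P5
Tick 8: [PARSE:P6(v=3,ok=F), VALIDATE:P5(v=8,ok=F), TRANSFORM:P4(v=0,ok=F), EMIT:P3(v=32,ok=T)] out:P2(v=0); in:P6
Tick 9: [PARSE:-, VALIDATE:P6(v=3,ok=T), TRANSFORM:P5(v=0,ok=F), EMIT:P4(v=0,ok=F)] out:P3(v=32); in:-
Tick 10: [PARSE:-, VALIDATE:-, TRANSFORM:P6(v=12,ok=T), EMIT:P5(v=0,ok=F)] out:P4(v=0); in:-
Tick 11: [PARSE:-, VALIDATE:-, TRANSFORM:-, EMIT:P6(v=12,ok=T)] out:P5(v=0); in:-
Tick 12: [PARSE:-, VALIDATE:-, TRANSFORM:-, EMIT:-] out:P6(v=12); in:-
Emitted by tick 12: ['P1', 'P2', 'P3', 'P4', 'P5', 'P6']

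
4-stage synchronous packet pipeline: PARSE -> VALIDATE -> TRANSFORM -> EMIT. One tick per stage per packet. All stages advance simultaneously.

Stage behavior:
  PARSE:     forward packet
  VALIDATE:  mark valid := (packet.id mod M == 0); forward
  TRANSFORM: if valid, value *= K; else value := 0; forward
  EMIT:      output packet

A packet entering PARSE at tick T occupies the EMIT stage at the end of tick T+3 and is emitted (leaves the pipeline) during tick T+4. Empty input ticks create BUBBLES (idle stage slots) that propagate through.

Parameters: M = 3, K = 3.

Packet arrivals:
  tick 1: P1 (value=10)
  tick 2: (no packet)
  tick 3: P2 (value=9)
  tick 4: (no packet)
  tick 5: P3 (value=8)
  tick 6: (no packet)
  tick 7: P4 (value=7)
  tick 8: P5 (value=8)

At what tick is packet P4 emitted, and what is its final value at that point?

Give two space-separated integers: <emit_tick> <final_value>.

Answer: 11 0

Derivation:
Tick 1: [PARSE:P1(v=10,ok=F), VALIDATE:-, TRANSFORM:-, EMIT:-] out:-; in:P1
Tick 2: [PARSE:-, VALIDATE:P1(v=10,ok=F), TRANSFORM:-, EMIT:-] out:-; in:-
Tick 3: [PARSE:P2(v=9,ok=F), VALIDATE:-, TRANSFORM:P1(v=0,ok=F), EMIT:-] out:-; in:P2
Tick 4: [PARSE:-, VALIDATE:P2(v=9,ok=F), TRANSFORM:-, EMIT:P1(v=0,ok=F)] out:-; in:-
Tick 5: [PARSE:P3(v=8,ok=F), VALIDATE:-, TRANSFORM:P2(v=0,ok=F), EMIT:-] out:P1(v=0); in:P3
Tick 6: [PARSE:-, VALIDATE:P3(v=8,ok=T), TRANSFORM:-, EMIT:P2(v=0,ok=F)] out:-; in:-
Tick 7: [PARSE:P4(v=7,ok=F), VALIDATE:-, TRANSFORM:P3(v=24,ok=T), EMIT:-] out:P2(v=0); in:P4
Tick 8: [PARSE:P5(v=8,ok=F), VALIDATE:P4(v=7,ok=F), TRANSFORM:-, EMIT:P3(v=24,ok=T)] out:-; in:P5
Tick 9: [PARSE:-, VALIDATE:P5(v=8,ok=F), TRANSFORM:P4(v=0,ok=F), EMIT:-] out:P3(v=24); in:-
Tick 10: [PARSE:-, VALIDATE:-, TRANSFORM:P5(v=0,ok=F), EMIT:P4(v=0,ok=F)] out:-; in:-
Tick 11: [PARSE:-, VALIDATE:-, TRANSFORM:-, EMIT:P5(v=0,ok=F)] out:P4(v=0); in:-
Tick 12: [PARSE:-, VALIDATE:-, TRANSFORM:-, EMIT:-] out:P5(v=0); in:-
P4: arrives tick 7, valid=False (id=4, id%3=1), emit tick 11, final value 0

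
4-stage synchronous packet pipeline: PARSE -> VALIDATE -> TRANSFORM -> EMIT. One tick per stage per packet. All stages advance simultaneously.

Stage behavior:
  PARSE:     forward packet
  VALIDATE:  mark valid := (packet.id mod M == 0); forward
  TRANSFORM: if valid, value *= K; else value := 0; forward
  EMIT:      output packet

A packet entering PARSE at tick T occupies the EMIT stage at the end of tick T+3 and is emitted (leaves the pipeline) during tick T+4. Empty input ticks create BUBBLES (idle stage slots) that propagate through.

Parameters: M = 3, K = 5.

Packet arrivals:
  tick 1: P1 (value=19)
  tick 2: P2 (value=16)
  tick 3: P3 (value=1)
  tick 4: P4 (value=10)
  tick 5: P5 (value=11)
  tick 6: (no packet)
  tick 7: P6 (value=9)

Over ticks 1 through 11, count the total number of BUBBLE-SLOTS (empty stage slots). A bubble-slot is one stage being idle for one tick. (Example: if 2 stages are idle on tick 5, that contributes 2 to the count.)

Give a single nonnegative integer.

Tick 1: [PARSE:P1(v=19,ok=F), VALIDATE:-, TRANSFORM:-, EMIT:-] out:-; bubbles=3
Tick 2: [PARSE:P2(v=16,ok=F), VALIDATE:P1(v=19,ok=F), TRANSFORM:-, EMIT:-] out:-; bubbles=2
Tick 3: [PARSE:P3(v=1,ok=F), VALIDATE:P2(v=16,ok=F), TRANSFORM:P1(v=0,ok=F), EMIT:-] out:-; bubbles=1
Tick 4: [PARSE:P4(v=10,ok=F), VALIDATE:P3(v=1,ok=T), TRANSFORM:P2(v=0,ok=F), EMIT:P1(v=0,ok=F)] out:-; bubbles=0
Tick 5: [PARSE:P5(v=11,ok=F), VALIDATE:P4(v=10,ok=F), TRANSFORM:P3(v=5,ok=T), EMIT:P2(v=0,ok=F)] out:P1(v=0); bubbles=0
Tick 6: [PARSE:-, VALIDATE:P5(v=11,ok=F), TRANSFORM:P4(v=0,ok=F), EMIT:P3(v=5,ok=T)] out:P2(v=0); bubbles=1
Tick 7: [PARSE:P6(v=9,ok=F), VALIDATE:-, TRANSFORM:P5(v=0,ok=F), EMIT:P4(v=0,ok=F)] out:P3(v=5); bubbles=1
Tick 8: [PARSE:-, VALIDATE:P6(v=9,ok=T), TRANSFORM:-, EMIT:P5(v=0,ok=F)] out:P4(v=0); bubbles=2
Tick 9: [PARSE:-, VALIDATE:-, TRANSFORM:P6(v=45,ok=T), EMIT:-] out:P5(v=0); bubbles=3
Tick 10: [PARSE:-, VALIDATE:-, TRANSFORM:-, EMIT:P6(v=45,ok=T)] out:-; bubbles=3
Tick 11: [PARSE:-, VALIDATE:-, TRANSFORM:-, EMIT:-] out:P6(v=45); bubbles=4
Total bubble-slots: 20

Answer: 20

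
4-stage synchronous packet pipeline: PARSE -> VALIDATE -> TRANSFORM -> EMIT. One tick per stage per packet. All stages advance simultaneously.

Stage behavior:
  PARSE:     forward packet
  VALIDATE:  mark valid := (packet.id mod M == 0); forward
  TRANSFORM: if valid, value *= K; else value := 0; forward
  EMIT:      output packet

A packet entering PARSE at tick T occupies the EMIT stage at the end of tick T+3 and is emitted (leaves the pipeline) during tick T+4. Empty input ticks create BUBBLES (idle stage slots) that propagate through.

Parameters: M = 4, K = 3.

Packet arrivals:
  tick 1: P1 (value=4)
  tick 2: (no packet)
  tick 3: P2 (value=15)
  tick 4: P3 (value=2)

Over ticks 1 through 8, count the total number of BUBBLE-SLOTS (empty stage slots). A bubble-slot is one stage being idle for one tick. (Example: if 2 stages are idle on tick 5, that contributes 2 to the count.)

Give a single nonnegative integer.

Tick 1: [PARSE:P1(v=4,ok=F), VALIDATE:-, TRANSFORM:-, EMIT:-] out:-; bubbles=3
Tick 2: [PARSE:-, VALIDATE:P1(v=4,ok=F), TRANSFORM:-, EMIT:-] out:-; bubbles=3
Tick 3: [PARSE:P2(v=15,ok=F), VALIDATE:-, TRANSFORM:P1(v=0,ok=F), EMIT:-] out:-; bubbles=2
Tick 4: [PARSE:P3(v=2,ok=F), VALIDATE:P2(v=15,ok=F), TRANSFORM:-, EMIT:P1(v=0,ok=F)] out:-; bubbles=1
Tick 5: [PARSE:-, VALIDATE:P3(v=2,ok=F), TRANSFORM:P2(v=0,ok=F), EMIT:-] out:P1(v=0); bubbles=2
Tick 6: [PARSE:-, VALIDATE:-, TRANSFORM:P3(v=0,ok=F), EMIT:P2(v=0,ok=F)] out:-; bubbles=2
Tick 7: [PARSE:-, VALIDATE:-, TRANSFORM:-, EMIT:P3(v=0,ok=F)] out:P2(v=0); bubbles=3
Tick 8: [PARSE:-, VALIDATE:-, TRANSFORM:-, EMIT:-] out:P3(v=0); bubbles=4
Total bubble-slots: 20

Answer: 20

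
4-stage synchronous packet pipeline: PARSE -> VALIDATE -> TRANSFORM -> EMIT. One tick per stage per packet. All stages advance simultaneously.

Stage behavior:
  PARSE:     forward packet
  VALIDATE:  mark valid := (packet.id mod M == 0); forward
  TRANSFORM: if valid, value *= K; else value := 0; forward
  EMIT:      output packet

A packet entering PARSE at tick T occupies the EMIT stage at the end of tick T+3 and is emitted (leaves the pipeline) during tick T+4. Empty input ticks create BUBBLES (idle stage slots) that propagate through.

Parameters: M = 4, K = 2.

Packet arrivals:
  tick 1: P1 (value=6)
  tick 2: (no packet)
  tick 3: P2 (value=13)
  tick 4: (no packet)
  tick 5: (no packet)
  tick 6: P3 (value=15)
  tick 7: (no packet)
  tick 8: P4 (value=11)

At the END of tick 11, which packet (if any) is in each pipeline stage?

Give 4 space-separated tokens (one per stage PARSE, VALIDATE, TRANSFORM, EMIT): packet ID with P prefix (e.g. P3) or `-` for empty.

Answer: - - - P4

Derivation:
Tick 1: [PARSE:P1(v=6,ok=F), VALIDATE:-, TRANSFORM:-, EMIT:-] out:-; in:P1
Tick 2: [PARSE:-, VALIDATE:P1(v=6,ok=F), TRANSFORM:-, EMIT:-] out:-; in:-
Tick 3: [PARSE:P2(v=13,ok=F), VALIDATE:-, TRANSFORM:P1(v=0,ok=F), EMIT:-] out:-; in:P2
Tick 4: [PARSE:-, VALIDATE:P2(v=13,ok=F), TRANSFORM:-, EMIT:P1(v=0,ok=F)] out:-; in:-
Tick 5: [PARSE:-, VALIDATE:-, TRANSFORM:P2(v=0,ok=F), EMIT:-] out:P1(v=0); in:-
Tick 6: [PARSE:P3(v=15,ok=F), VALIDATE:-, TRANSFORM:-, EMIT:P2(v=0,ok=F)] out:-; in:P3
Tick 7: [PARSE:-, VALIDATE:P3(v=15,ok=F), TRANSFORM:-, EMIT:-] out:P2(v=0); in:-
Tick 8: [PARSE:P4(v=11,ok=F), VALIDATE:-, TRANSFORM:P3(v=0,ok=F), EMIT:-] out:-; in:P4
Tick 9: [PARSE:-, VALIDATE:P4(v=11,ok=T), TRANSFORM:-, EMIT:P3(v=0,ok=F)] out:-; in:-
Tick 10: [PARSE:-, VALIDATE:-, TRANSFORM:P4(v=22,ok=T), EMIT:-] out:P3(v=0); in:-
Tick 11: [PARSE:-, VALIDATE:-, TRANSFORM:-, EMIT:P4(v=22,ok=T)] out:-; in:-
At end of tick 11: ['-', '-', '-', 'P4']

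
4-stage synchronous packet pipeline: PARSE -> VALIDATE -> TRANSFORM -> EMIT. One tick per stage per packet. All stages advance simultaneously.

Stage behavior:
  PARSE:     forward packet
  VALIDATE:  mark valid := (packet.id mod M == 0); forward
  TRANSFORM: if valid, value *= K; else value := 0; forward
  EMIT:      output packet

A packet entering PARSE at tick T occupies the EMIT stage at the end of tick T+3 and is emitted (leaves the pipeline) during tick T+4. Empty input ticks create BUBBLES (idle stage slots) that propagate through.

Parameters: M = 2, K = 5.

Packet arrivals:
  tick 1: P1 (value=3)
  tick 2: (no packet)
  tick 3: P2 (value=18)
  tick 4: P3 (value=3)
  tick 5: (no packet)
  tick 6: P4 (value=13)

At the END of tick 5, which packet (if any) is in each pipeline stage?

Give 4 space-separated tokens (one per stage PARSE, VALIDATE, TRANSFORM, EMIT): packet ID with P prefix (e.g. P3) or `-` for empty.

Answer: - P3 P2 -

Derivation:
Tick 1: [PARSE:P1(v=3,ok=F), VALIDATE:-, TRANSFORM:-, EMIT:-] out:-; in:P1
Tick 2: [PARSE:-, VALIDATE:P1(v=3,ok=F), TRANSFORM:-, EMIT:-] out:-; in:-
Tick 3: [PARSE:P2(v=18,ok=F), VALIDATE:-, TRANSFORM:P1(v=0,ok=F), EMIT:-] out:-; in:P2
Tick 4: [PARSE:P3(v=3,ok=F), VALIDATE:P2(v=18,ok=T), TRANSFORM:-, EMIT:P1(v=0,ok=F)] out:-; in:P3
Tick 5: [PARSE:-, VALIDATE:P3(v=3,ok=F), TRANSFORM:P2(v=90,ok=T), EMIT:-] out:P1(v=0); in:-
At end of tick 5: ['-', 'P3', 'P2', '-']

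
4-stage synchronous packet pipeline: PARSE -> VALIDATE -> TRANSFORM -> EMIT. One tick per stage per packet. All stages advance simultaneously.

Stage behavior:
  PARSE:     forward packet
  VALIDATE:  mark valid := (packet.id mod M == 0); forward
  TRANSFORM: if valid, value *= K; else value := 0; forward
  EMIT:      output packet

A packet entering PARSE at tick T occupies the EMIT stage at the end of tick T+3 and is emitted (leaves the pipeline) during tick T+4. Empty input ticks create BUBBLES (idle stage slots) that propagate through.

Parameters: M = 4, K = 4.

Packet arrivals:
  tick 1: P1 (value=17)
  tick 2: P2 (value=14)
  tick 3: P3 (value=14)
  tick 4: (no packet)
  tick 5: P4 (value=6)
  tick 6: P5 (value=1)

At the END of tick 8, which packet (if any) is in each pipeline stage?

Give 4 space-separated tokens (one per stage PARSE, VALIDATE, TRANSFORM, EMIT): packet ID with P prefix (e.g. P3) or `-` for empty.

Answer: - - P5 P4

Derivation:
Tick 1: [PARSE:P1(v=17,ok=F), VALIDATE:-, TRANSFORM:-, EMIT:-] out:-; in:P1
Tick 2: [PARSE:P2(v=14,ok=F), VALIDATE:P1(v=17,ok=F), TRANSFORM:-, EMIT:-] out:-; in:P2
Tick 3: [PARSE:P3(v=14,ok=F), VALIDATE:P2(v=14,ok=F), TRANSFORM:P1(v=0,ok=F), EMIT:-] out:-; in:P3
Tick 4: [PARSE:-, VALIDATE:P3(v=14,ok=F), TRANSFORM:P2(v=0,ok=F), EMIT:P1(v=0,ok=F)] out:-; in:-
Tick 5: [PARSE:P4(v=6,ok=F), VALIDATE:-, TRANSFORM:P3(v=0,ok=F), EMIT:P2(v=0,ok=F)] out:P1(v=0); in:P4
Tick 6: [PARSE:P5(v=1,ok=F), VALIDATE:P4(v=6,ok=T), TRANSFORM:-, EMIT:P3(v=0,ok=F)] out:P2(v=0); in:P5
Tick 7: [PARSE:-, VALIDATE:P5(v=1,ok=F), TRANSFORM:P4(v=24,ok=T), EMIT:-] out:P3(v=0); in:-
Tick 8: [PARSE:-, VALIDATE:-, TRANSFORM:P5(v=0,ok=F), EMIT:P4(v=24,ok=T)] out:-; in:-
At end of tick 8: ['-', '-', 'P5', 'P4']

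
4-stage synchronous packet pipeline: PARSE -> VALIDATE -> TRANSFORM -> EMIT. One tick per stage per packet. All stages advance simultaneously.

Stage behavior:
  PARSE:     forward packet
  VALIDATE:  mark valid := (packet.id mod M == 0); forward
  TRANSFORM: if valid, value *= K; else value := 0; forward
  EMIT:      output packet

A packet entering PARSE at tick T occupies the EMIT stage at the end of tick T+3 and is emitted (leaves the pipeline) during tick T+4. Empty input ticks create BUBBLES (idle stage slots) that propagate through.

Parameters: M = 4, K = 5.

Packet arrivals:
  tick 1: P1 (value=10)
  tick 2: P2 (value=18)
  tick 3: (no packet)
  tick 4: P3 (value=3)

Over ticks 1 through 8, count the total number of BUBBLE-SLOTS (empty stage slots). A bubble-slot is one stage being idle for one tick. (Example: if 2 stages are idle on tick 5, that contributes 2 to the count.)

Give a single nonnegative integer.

Tick 1: [PARSE:P1(v=10,ok=F), VALIDATE:-, TRANSFORM:-, EMIT:-] out:-; bubbles=3
Tick 2: [PARSE:P2(v=18,ok=F), VALIDATE:P1(v=10,ok=F), TRANSFORM:-, EMIT:-] out:-; bubbles=2
Tick 3: [PARSE:-, VALIDATE:P2(v=18,ok=F), TRANSFORM:P1(v=0,ok=F), EMIT:-] out:-; bubbles=2
Tick 4: [PARSE:P3(v=3,ok=F), VALIDATE:-, TRANSFORM:P2(v=0,ok=F), EMIT:P1(v=0,ok=F)] out:-; bubbles=1
Tick 5: [PARSE:-, VALIDATE:P3(v=3,ok=F), TRANSFORM:-, EMIT:P2(v=0,ok=F)] out:P1(v=0); bubbles=2
Tick 6: [PARSE:-, VALIDATE:-, TRANSFORM:P3(v=0,ok=F), EMIT:-] out:P2(v=0); bubbles=3
Tick 7: [PARSE:-, VALIDATE:-, TRANSFORM:-, EMIT:P3(v=0,ok=F)] out:-; bubbles=3
Tick 8: [PARSE:-, VALIDATE:-, TRANSFORM:-, EMIT:-] out:P3(v=0); bubbles=4
Total bubble-slots: 20

Answer: 20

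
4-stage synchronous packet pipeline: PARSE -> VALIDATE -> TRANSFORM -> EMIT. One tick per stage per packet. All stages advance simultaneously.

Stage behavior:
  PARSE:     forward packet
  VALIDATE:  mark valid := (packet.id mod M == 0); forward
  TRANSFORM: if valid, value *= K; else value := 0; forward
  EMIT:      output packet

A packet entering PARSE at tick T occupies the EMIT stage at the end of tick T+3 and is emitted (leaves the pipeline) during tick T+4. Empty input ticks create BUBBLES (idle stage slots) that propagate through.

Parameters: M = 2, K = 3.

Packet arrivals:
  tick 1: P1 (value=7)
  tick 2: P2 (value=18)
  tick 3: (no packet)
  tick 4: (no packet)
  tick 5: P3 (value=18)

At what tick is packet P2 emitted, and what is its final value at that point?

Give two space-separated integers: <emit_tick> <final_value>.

Answer: 6 54

Derivation:
Tick 1: [PARSE:P1(v=7,ok=F), VALIDATE:-, TRANSFORM:-, EMIT:-] out:-; in:P1
Tick 2: [PARSE:P2(v=18,ok=F), VALIDATE:P1(v=7,ok=F), TRANSFORM:-, EMIT:-] out:-; in:P2
Tick 3: [PARSE:-, VALIDATE:P2(v=18,ok=T), TRANSFORM:P1(v=0,ok=F), EMIT:-] out:-; in:-
Tick 4: [PARSE:-, VALIDATE:-, TRANSFORM:P2(v=54,ok=T), EMIT:P1(v=0,ok=F)] out:-; in:-
Tick 5: [PARSE:P3(v=18,ok=F), VALIDATE:-, TRANSFORM:-, EMIT:P2(v=54,ok=T)] out:P1(v=0); in:P3
Tick 6: [PARSE:-, VALIDATE:P3(v=18,ok=F), TRANSFORM:-, EMIT:-] out:P2(v=54); in:-
Tick 7: [PARSE:-, VALIDATE:-, TRANSFORM:P3(v=0,ok=F), EMIT:-] out:-; in:-
Tick 8: [PARSE:-, VALIDATE:-, TRANSFORM:-, EMIT:P3(v=0,ok=F)] out:-; in:-
Tick 9: [PARSE:-, VALIDATE:-, TRANSFORM:-, EMIT:-] out:P3(v=0); in:-
P2: arrives tick 2, valid=True (id=2, id%2=0), emit tick 6, final value 54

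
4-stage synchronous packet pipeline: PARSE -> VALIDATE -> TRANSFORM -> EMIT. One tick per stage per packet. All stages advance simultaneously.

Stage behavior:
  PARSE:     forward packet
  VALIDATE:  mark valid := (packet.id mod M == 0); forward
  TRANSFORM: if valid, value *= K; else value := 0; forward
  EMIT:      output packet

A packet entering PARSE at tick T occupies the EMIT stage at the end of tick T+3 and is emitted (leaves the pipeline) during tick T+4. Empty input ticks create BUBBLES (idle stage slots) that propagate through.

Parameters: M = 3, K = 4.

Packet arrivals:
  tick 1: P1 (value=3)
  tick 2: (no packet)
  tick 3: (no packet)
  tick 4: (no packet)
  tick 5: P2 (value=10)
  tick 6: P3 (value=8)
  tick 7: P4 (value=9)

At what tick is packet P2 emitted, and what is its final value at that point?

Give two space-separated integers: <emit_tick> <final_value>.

Answer: 9 0

Derivation:
Tick 1: [PARSE:P1(v=3,ok=F), VALIDATE:-, TRANSFORM:-, EMIT:-] out:-; in:P1
Tick 2: [PARSE:-, VALIDATE:P1(v=3,ok=F), TRANSFORM:-, EMIT:-] out:-; in:-
Tick 3: [PARSE:-, VALIDATE:-, TRANSFORM:P1(v=0,ok=F), EMIT:-] out:-; in:-
Tick 4: [PARSE:-, VALIDATE:-, TRANSFORM:-, EMIT:P1(v=0,ok=F)] out:-; in:-
Tick 5: [PARSE:P2(v=10,ok=F), VALIDATE:-, TRANSFORM:-, EMIT:-] out:P1(v=0); in:P2
Tick 6: [PARSE:P3(v=8,ok=F), VALIDATE:P2(v=10,ok=F), TRANSFORM:-, EMIT:-] out:-; in:P3
Tick 7: [PARSE:P4(v=9,ok=F), VALIDATE:P3(v=8,ok=T), TRANSFORM:P2(v=0,ok=F), EMIT:-] out:-; in:P4
Tick 8: [PARSE:-, VALIDATE:P4(v=9,ok=F), TRANSFORM:P3(v=32,ok=T), EMIT:P2(v=0,ok=F)] out:-; in:-
Tick 9: [PARSE:-, VALIDATE:-, TRANSFORM:P4(v=0,ok=F), EMIT:P3(v=32,ok=T)] out:P2(v=0); in:-
Tick 10: [PARSE:-, VALIDATE:-, TRANSFORM:-, EMIT:P4(v=0,ok=F)] out:P3(v=32); in:-
Tick 11: [PARSE:-, VALIDATE:-, TRANSFORM:-, EMIT:-] out:P4(v=0); in:-
P2: arrives tick 5, valid=False (id=2, id%3=2), emit tick 9, final value 0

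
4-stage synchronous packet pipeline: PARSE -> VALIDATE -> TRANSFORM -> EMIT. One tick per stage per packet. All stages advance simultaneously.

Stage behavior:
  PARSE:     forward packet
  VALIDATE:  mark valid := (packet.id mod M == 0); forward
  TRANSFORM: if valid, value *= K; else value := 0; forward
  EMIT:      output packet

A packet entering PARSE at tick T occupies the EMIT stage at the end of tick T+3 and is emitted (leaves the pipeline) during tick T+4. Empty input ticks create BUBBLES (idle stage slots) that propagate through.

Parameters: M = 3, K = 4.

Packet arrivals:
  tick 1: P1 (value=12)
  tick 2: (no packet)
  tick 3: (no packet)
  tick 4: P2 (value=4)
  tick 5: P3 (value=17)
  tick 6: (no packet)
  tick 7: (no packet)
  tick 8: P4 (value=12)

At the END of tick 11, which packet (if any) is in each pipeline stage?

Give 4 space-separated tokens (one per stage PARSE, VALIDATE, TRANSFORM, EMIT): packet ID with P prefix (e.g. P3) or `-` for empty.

Tick 1: [PARSE:P1(v=12,ok=F), VALIDATE:-, TRANSFORM:-, EMIT:-] out:-; in:P1
Tick 2: [PARSE:-, VALIDATE:P1(v=12,ok=F), TRANSFORM:-, EMIT:-] out:-; in:-
Tick 3: [PARSE:-, VALIDATE:-, TRANSFORM:P1(v=0,ok=F), EMIT:-] out:-; in:-
Tick 4: [PARSE:P2(v=4,ok=F), VALIDATE:-, TRANSFORM:-, EMIT:P1(v=0,ok=F)] out:-; in:P2
Tick 5: [PARSE:P3(v=17,ok=F), VALIDATE:P2(v=4,ok=F), TRANSFORM:-, EMIT:-] out:P1(v=0); in:P3
Tick 6: [PARSE:-, VALIDATE:P3(v=17,ok=T), TRANSFORM:P2(v=0,ok=F), EMIT:-] out:-; in:-
Tick 7: [PARSE:-, VALIDATE:-, TRANSFORM:P3(v=68,ok=T), EMIT:P2(v=0,ok=F)] out:-; in:-
Tick 8: [PARSE:P4(v=12,ok=F), VALIDATE:-, TRANSFORM:-, EMIT:P3(v=68,ok=T)] out:P2(v=0); in:P4
Tick 9: [PARSE:-, VALIDATE:P4(v=12,ok=F), TRANSFORM:-, EMIT:-] out:P3(v=68); in:-
Tick 10: [PARSE:-, VALIDATE:-, TRANSFORM:P4(v=0,ok=F), EMIT:-] out:-; in:-
Tick 11: [PARSE:-, VALIDATE:-, TRANSFORM:-, EMIT:P4(v=0,ok=F)] out:-; in:-
At end of tick 11: ['-', '-', '-', 'P4']

Answer: - - - P4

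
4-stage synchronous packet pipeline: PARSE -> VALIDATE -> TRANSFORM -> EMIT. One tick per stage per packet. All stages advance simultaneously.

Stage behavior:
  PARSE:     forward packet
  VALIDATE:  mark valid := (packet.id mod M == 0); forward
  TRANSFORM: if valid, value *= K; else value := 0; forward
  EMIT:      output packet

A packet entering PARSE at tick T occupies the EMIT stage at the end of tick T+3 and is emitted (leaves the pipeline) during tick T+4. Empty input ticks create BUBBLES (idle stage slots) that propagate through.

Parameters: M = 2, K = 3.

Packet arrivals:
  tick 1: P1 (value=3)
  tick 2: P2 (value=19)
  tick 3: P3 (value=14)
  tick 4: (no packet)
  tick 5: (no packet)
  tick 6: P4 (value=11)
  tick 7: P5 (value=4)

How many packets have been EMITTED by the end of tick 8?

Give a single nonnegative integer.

Answer: 3

Derivation:
Tick 1: [PARSE:P1(v=3,ok=F), VALIDATE:-, TRANSFORM:-, EMIT:-] out:-; in:P1
Tick 2: [PARSE:P2(v=19,ok=F), VALIDATE:P1(v=3,ok=F), TRANSFORM:-, EMIT:-] out:-; in:P2
Tick 3: [PARSE:P3(v=14,ok=F), VALIDATE:P2(v=19,ok=T), TRANSFORM:P1(v=0,ok=F), EMIT:-] out:-; in:P3
Tick 4: [PARSE:-, VALIDATE:P3(v=14,ok=F), TRANSFORM:P2(v=57,ok=T), EMIT:P1(v=0,ok=F)] out:-; in:-
Tick 5: [PARSE:-, VALIDATE:-, TRANSFORM:P3(v=0,ok=F), EMIT:P2(v=57,ok=T)] out:P1(v=0); in:-
Tick 6: [PARSE:P4(v=11,ok=F), VALIDATE:-, TRANSFORM:-, EMIT:P3(v=0,ok=F)] out:P2(v=57); in:P4
Tick 7: [PARSE:P5(v=4,ok=F), VALIDATE:P4(v=11,ok=T), TRANSFORM:-, EMIT:-] out:P3(v=0); in:P5
Tick 8: [PARSE:-, VALIDATE:P5(v=4,ok=F), TRANSFORM:P4(v=33,ok=T), EMIT:-] out:-; in:-
Emitted by tick 8: ['P1', 'P2', 'P3']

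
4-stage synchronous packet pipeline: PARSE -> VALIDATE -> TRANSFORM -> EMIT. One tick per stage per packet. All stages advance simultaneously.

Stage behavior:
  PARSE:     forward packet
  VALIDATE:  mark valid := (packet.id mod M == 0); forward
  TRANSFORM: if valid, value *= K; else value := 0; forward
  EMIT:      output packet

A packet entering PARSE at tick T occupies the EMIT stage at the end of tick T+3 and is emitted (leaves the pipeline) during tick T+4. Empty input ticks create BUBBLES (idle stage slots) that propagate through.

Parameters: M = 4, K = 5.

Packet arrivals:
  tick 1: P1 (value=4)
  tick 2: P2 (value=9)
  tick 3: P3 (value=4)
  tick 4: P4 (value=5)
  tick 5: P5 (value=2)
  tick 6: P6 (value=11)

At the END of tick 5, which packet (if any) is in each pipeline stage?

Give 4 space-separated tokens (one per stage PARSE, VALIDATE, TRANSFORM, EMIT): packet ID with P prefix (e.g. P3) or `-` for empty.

Tick 1: [PARSE:P1(v=4,ok=F), VALIDATE:-, TRANSFORM:-, EMIT:-] out:-; in:P1
Tick 2: [PARSE:P2(v=9,ok=F), VALIDATE:P1(v=4,ok=F), TRANSFORM:-, EMIT:-] out:-; in:P2
Tick 3: [PARSE:P3(v=4,ok=F), VALIDATE:P2(v=9,ok=F), TRANSFORM:P1(v=0,ok=F), EMIT:-] out:-; in:P3
Tick 4: [PARSE:P4(v=5,ok=F), VALIDATE:P3(v=4,ok=F), TRANSFORM:P2(v=0,ok=F), EMIT:P1(v=0,ok=F)] out:-; in:P4
Tick 5: [PARSE:P5(v=2,ok=F), VALIDATE:P4(v=5,ok=T), TRANSFORM:P3(v=0,ok=F), EMIT:P2(v=0,ok=F)] out:P1(v=0); in:P5
At end of tick 5: ['P5', 'P4', 'P3', 'P2']

Answer: P5 P4 P3 P2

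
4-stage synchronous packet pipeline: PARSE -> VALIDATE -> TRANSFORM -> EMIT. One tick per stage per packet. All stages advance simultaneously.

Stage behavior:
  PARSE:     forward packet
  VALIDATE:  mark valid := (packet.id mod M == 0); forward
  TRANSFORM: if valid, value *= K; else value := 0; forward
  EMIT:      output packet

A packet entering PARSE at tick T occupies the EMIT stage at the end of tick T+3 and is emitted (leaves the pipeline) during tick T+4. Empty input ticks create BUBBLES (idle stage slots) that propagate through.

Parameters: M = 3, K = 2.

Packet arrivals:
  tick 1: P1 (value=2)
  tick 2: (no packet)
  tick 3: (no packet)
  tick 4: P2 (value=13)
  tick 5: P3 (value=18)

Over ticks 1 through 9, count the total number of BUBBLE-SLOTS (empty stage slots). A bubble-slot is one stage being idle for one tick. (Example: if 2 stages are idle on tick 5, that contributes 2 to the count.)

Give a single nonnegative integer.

Tick 1: [PARSE:P1(v=2,ok=F), VALIDATE:-, TRANSFORM:-, EMIT:-] out:-; bubbles=3
Tick 2: [PARSE:-, VALIDATE:P1(v=2,ok=F), TRANSFORM:-, EMIT:-] out:-; bubbles=3
Tick 3: [PARSE:-, VALIDATE:-, TRANSFORM:P1(v=0,ok=F), EMIT:-] out:-; bubbles=3
Tick 4: [PARSE:P2(v=13,ok=F), VALIDATE:-, TRANSFORM:-, EMIT:P1(v=0,ok=F)] out:-; bubbles=2
Tick 5: [PARSE:P3(v=18,ok=F), VALIDATE:P2(v=13,ok=F), TRANSFORM:-, EMIT:-] out:P1(v=0); bubbles=2
Tick 6: [PARSE:-, VALIDATE:P3(v=18,ok=T), TRANSFORM:P2(v=0,ok=F), EMIT:-] out:-; bubbles=2
Tick 7: [PARSE:-, VALIDATE:-, TRANSFORM:P3(v=36,ok=T), EMIT:P2(v=0,ok=F)] out:-; bubbles=2
Tick 8: [PARSE:-, VALIDATE:-, TRANSFORM:-, EMIT:P3(v=36,ok=T)] out:P2(v=0); bubbles=3
Tick 9: [PARSE:-, VALIDATE:-, TRANSFORM:-, EMIT:-] out:P3(v=36); bubbles=4
Total bubble-slots: 24

Answer: 24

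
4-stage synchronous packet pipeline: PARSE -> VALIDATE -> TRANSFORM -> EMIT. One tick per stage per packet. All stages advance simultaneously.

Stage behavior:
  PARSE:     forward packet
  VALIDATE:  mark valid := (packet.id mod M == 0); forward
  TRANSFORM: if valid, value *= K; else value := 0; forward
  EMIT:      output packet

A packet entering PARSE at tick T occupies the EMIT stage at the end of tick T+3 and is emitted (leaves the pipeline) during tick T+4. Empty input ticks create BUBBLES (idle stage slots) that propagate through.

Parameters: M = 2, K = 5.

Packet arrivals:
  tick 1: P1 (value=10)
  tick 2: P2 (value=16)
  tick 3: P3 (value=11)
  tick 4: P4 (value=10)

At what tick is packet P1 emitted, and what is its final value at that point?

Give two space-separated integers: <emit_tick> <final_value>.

Answer: 5 0

Derivation:
Tick 1: [PARSE:P1(v=10,ok=F), VALIDATE:-, TRANSFORM:-, EMIT:-] out:-; in:P1
Tick 2: [PARSE:P2(v=16,ok=F), VALIDATE:P1(v=10,ok=F), TRANSFORM:-, EMIT:-] out:-; in:P2
Tick 3: [PARSE:P3(v=11,ok=F), VALIDATE:P2(v=16,ok=T), TRANSFORM:P1(v=0,ok=F), EMIT:-] out:-; in:P3
Tick 4: [PARSE:P4(v=10,ok=F), VALIDATE:P3(v=11,ok=F), TRANSFORM:P2(v=80,ok=T), EMIT:P1(v=0,ok=F)] out:-; in:P4
Tick 5: [PARSE:-, VALIDATE:P4(v=10,ok=T), TRANSFORM:P3(v=0,ok=F), EMIT:P2(v=80,ok=T)] out:P1(v=0); in:-
Tick 6: [PARSE:-, VALIDATE:-, TRANSFORM:P4(v=50,ok=T), EMIT:P3(v=0,ok=F)] out:P2(v=80); in:-
Tick 7: [PARSE:-, VALIDATE:-, TRANSFORM:-, EMIT:P4(v=50,ok=T)] out:P3(v=0); in:-
Tick 8: [PARSE:-, VALIDATE:-, TRANSFORM:-, EMIT:-] out:P4(v=50); in:-
P1: arrives tick 1, valid=False (id=1, id%2=1), emit tick 5, final value 0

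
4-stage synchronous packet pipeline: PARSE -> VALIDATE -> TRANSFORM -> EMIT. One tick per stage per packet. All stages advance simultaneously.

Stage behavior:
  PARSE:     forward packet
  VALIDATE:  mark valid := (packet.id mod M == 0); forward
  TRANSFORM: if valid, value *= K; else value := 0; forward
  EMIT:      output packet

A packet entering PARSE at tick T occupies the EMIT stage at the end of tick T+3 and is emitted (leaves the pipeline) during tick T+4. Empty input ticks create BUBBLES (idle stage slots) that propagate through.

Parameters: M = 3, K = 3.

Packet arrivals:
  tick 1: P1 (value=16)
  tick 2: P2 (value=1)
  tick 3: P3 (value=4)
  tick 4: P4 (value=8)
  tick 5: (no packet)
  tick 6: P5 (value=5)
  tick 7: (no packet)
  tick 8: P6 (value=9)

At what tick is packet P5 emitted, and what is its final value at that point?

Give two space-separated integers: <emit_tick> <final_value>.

Tick 1: [PARSE:P1(v=16,ok=F), VALIDATE:-, TRANSFORM:-, EMIT:-] out:-; in:P1
Tick 2: [PARSE:P2(v=1,ok=F), VALIDATE:P1(v=16,ok=F), TRANSFORM:-, EMIT:-] out:-; in:P2
Tick 3: [PARSE:P3(v=4,ok=F), VALIDATE:P2(v=1,ok=F), TRANSFORM:P1(v=0,ok=F), EMIT:-] out:-; in:P3
Tick 4: [PARSE:P4(v=8,ok=F), VALIDATE:P3(v=4,ok=T), TRANSFORM:P2(v=0,ok=F), EMIT:P1(v=0,ok=F)] out:-; in:P4
Tick 5: [PARSE:-, VALIDATE:P4(v=8,ok=F), TRANSFORM:P3(v=12,ok=T), EMIT:P2(v=0,ok=F)] out:P1(v=0); in:-
Tick 6: [PARSE:P5(v=5,ok=F), VALIDATE:-, TRANSFORM:P4(v=0,ok=F), EMIT:P3(v=12,ok=T)] out:P2(v=0); in:P5
Tick 7: [PARSE:-, VALIDATE:P5(v=5,ok=F), TRANSFORM:-, EMIT:P4(v=0,ok=F)] out:P3(v=12); in:-
Tick 8: [PARSE:P6(v=9,ok=F), VALIDATE:-, TRANSFORM:P5(v=0,ok=F), EMIT:-] out:P4(v=0); in:P6
Tick 9: [PARSE:-, VALIDATE:P6(v=9,ok=T), TRANSFORM:-, EMIT:P5(v=0,ok=F)] out:-; in:-
Tick 10: [PARSE:-, VALIDATE:-, TRANSFORM:P6(v=27,ok=T), EMIT:-] out:P5(v=0); in:-
Tick 11: [PARSE:-, VALIDATE:-, TRANSFORM:-, EMIT:P6(v=27,ok=T)] out:-; in:-
Tick 12: [PARSE:-, VALIDATE:-, TRANSFORM:-, EMIT:-] out:P6(v=27); in:-
P5: arrives tick 6, valid=False (id=5, id%3=2), emit tick 10, final value 0

Answer: 10 0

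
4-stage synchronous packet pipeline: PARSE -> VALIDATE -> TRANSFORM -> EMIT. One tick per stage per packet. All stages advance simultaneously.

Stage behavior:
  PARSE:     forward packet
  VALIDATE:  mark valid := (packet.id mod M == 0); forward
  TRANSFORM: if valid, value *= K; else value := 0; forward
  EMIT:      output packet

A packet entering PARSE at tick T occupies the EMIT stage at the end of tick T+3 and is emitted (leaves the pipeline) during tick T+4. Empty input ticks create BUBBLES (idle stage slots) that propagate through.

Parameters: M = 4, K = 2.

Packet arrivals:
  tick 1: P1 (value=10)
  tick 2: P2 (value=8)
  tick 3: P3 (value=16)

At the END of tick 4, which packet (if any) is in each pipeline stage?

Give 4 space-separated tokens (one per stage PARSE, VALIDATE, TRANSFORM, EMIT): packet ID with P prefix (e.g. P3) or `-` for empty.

Tick 1: [PARSE:P1(v=10,ok=F), VALIDATE:-, TRANSFORM:-, EMIT:-] out:-; in:P1
Tick 2: [PARSE:P2(v=8,ok=F), VALIDATE:P1(v=10,ok=F), TRANSFORM:-, EMIT:-] out:-; in:P2
Tick 3: [PARSE:P3(v=16,ok=F), VALIDATE:P2(v=8,ok=F), TRANSFORM:P1(v=0,ok=F), EMIT:-] out:-; in:P3
Tick 4: [PARSE:-, VALIDATE:P3(v=16,ok=F), TRANSFORM:P2(v=0,ok=F), EMIT:P1(v=0,ok=F)] out:-; in:-
At end of tick 4: ['-', 'P3', 'P2', 'P1']

Answer: - P3 P2 P1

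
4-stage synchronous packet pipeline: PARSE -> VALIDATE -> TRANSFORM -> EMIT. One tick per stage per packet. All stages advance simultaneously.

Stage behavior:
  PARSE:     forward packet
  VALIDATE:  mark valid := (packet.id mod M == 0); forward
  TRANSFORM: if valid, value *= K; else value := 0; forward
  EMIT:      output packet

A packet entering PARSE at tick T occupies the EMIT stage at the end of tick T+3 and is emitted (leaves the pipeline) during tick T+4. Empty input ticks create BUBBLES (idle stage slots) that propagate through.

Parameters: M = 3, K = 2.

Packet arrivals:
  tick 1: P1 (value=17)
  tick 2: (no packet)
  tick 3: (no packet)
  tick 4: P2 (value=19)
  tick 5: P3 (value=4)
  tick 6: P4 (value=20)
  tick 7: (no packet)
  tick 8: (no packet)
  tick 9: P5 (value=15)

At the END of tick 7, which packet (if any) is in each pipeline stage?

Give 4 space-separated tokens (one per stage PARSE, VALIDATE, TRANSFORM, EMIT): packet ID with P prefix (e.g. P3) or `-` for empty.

Tick 1: [PARSE:P1(v=17,ok=F), VALIDATE:-, TRANSFORM:-, EMIT:-] out:-; in:P1
Tick 2: [PARSE:-, VALIDATE:P1(v=17,ok=F), TRANSFORM:-, EMIT:-] out:-; in:-
Tick 3: [PARSE:-, VALIDATE:-, TRANSFORM:P1(v=0,ok=F), EMIT:-] out:-; in:-
Tick 4: [PARSE:P2(v=19,ok=F), VALIDATE:-, TRANSFORM:-, EMIT:P1(v=0,ok=F)] out:-; in:P2
Tick 5: [PARSE:P3(v=4,ok=F), VALIDATE:P2(v=19,ok=F), TRANSFORM:-, EMIT:-] out:P1(v=0); in:P3
Tick 6: [PARSE:P4(v=20,ok=F), VALIDATE:P3(v=4,ok=T), TRANSFORM:P2(v=0,ok=F), EMIT:-] out:-; in:P4
Tick 7: [PARSE:-, VALIDATE:P4(v=20,ok=F), TRANSFORM:P3(v=8,ok=T), EMIT:P2(v=0,ok=F)] out:-; in:-
At end of tick 7: ['-', 'P4', 'P3', 'P2']

Answer: - P4 P3 P2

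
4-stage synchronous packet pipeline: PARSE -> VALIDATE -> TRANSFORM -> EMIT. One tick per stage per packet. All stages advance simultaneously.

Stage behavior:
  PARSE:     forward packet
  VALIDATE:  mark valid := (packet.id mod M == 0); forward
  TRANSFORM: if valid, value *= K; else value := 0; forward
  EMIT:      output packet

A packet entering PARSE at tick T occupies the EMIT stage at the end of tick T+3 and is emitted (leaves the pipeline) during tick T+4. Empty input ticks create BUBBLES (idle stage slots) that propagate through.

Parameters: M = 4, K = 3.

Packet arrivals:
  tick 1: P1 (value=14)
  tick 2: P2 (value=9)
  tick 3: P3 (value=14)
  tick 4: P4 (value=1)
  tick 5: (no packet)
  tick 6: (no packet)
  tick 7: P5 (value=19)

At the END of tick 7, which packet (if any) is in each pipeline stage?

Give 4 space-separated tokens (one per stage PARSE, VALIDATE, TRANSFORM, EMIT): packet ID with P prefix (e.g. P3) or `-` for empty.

Tick 1: [PARSE:P1(v=14,ok=F), VALIDATE:-, TRANSFORM:-, EMIT:-] out:-; in:P1
Tick 2: [PARSE:P2(v=9,ok=F), VALIDATE:P1(v=14,ok=F), TRANSFORM:-, EMIT:-] out:-; in:P2
Tick 3: [PARSE:P3(v=14,ok=F), VALIDATE:P2(v=9,ok=F), TRANSFORM:P1(v=0,ok=F), EMIT:-] out:-; in:P3
Tick 4: [PARSE:P4(v=1,ok=F), VALIDATE:P3(v=14,ok=F), TRANSFORM:P2(v=0,ok=F), EMIT:P1(v=0,ok=F)] out:-; in:P4
Tick 5: [PARSE:-, VALIDATE:P4(v=1,ok=T), TRANSFORM:P3(v=0,ok=F), EMIT:P2(v=0,ok=F)] out:P1(v=0); in:-
Tick 6: [PARSE:-, VALIDATE:-, TRANSFORM:P4(v=3,ok=T), EMIT:P3(v=0,ok=F)] out:P2(v=0); in:-
Tick 7: [PARSE:P5(v=19,ok=F), VALIDATE:-, TRANSFORM:-, EMIT:P4(v=3,ok=T)] out:P3(v=0); in:P5
At end of tick 7: ['P5', '-', '-', 'P4']

Answer: P5 - - P4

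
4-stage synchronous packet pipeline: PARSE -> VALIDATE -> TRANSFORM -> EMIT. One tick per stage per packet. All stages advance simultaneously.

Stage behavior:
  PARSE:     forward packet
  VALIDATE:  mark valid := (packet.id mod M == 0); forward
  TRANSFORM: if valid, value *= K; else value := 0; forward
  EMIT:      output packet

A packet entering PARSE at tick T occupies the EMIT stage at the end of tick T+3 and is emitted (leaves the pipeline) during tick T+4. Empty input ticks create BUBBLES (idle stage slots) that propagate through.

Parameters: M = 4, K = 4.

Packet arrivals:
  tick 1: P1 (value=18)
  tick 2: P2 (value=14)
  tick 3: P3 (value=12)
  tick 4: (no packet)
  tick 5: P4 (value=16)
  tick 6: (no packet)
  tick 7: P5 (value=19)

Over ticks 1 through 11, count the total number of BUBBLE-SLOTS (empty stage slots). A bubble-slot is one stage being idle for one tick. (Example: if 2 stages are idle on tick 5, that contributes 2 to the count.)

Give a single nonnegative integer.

Tick 1: [PARSE:P1(v=18,ok=F), VALIDATE:-, TRANSFORM:-, EMIT:-] out:-; bubbles=3
Tick 2: [PARSE:P2(v=14,ok=F), VALIDATE:P1(v=18,ok=F), TRANSFORM:-, EMIT:-] out:-; bubbles=2
Tick 3: [PARSE:P3(v=12,ok=F), VALIDATE:P2(v=14,ok=F), TRANSFORM:P1(v=0,ok=F), EMIT:-] out:-; bubbles=1
Tick 4: [PARSE:-, VALIDATE:P3(v=12,ok=F), TRANSFORM:P2(v=0,ok=F), EMIT:P1(v=0,ok=F)] out:-; bubbles=1
Tick 5: [PARSE:P4(v=16,ok=F), VALIDATE:-, TRANSFORM:P3(v=0,ok=F), EMIT:P2(v=0,ok=F)] out:P1(v=0); bubbles=1
Tick 6: [PARSE:-, VALIDATE:P4(v=16,ok=T), TRANSFORM:-, EMIT:P3(v=0,ok=F)] out:P2(v=0); bubbles=2
Tick 7: [PARSE:P5(v=19,ok=F), VALIDATE:-, TRANSFORM:P4(v=64,ok=T), EMIT:-] out:P3(v=0); bubbles=2
Tick 8: [PARSE:-, VALIDATE:P5(v=19,ok=F), TRANSFORM:-, EMIT:P4(v=64,ok=T)] out:-; bubbles=2
Tick 9: [PARSE:-, VALIDATE:-, TRANSFORM:P5(v=0,ok=F), EMIT:-] out:P4(v=64); bubbles=3
Tick 10: [PARSE:-, VALIDATE:-, TRANSFORM:-, EMIT:P5(v=0,ok=F)] out:-; bubbles=3
Tick 11: [PARSE:-, VALIDATE:-, TRANSFORM:-, EMIT:-] out:P5(v=0); bubbles=4
Total bubble-slots: 24

Answer: 24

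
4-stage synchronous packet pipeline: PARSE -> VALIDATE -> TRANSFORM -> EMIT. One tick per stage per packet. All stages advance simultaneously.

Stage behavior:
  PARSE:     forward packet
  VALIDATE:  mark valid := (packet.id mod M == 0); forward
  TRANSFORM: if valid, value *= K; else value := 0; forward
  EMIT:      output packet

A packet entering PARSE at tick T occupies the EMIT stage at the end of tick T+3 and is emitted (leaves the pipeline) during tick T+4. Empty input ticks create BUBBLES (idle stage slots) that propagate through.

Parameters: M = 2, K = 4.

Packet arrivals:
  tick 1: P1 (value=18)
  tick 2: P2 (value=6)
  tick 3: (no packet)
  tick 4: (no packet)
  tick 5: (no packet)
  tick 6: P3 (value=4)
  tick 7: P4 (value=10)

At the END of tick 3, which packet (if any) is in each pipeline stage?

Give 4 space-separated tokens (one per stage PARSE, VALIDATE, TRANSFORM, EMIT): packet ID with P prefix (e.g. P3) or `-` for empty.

Tick 1: [PARSE:P1(v=18,ok=F), VALIDATE:-, TRANSFORM:-, EMIT:-] out:-; in:P1
Tick 2: [PARSE:P2(v=6,ok=F), VALIDATE:P1(v=18,ok=F), TRANSFORM:-, EMIT:-] out:-; in:P2
Tick 3: [PARSE:-, VALIDATE:P2(v=6,ok=T), TRANSFORM:P1(v=0,ok=F), EMIT:-] out:-; in:-
At end of tick 3: ['-', 'P2', 'P1', '-']

Answer: - P2 P1 -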